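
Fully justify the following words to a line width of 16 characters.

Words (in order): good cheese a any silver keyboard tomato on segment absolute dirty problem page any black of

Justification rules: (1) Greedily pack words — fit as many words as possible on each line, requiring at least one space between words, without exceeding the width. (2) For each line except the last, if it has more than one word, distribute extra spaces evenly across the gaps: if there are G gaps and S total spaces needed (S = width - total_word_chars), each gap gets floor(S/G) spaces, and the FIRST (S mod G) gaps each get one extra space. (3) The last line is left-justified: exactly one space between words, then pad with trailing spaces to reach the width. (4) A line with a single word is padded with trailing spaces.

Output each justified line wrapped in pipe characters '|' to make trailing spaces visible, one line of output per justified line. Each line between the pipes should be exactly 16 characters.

Line 1: ['good', 'cheese', 'a'] (min_width=13, slack=3)
Line 2: ['any', 'silver'] (min_width=10, slack=6)
Line 3: ['keyboard', 'tomato'] (min_width=15, slack=1)
Line 4: ['on', 'segment'] (min_width=10, slack=6)
Line 5: ['absolute', 'dirty'] (min_width=14, slack=2)
Line 6: ['problem', 'page', 'any'] (min_width=16, slack=0)
Line 7: ['black', 'of'] (min_width=8, slack=8)

Answer: |good   cheese  a|
|any       silver|
|keyboard  tomato|
|on       segment|
|absolute   dirty|
|problem page any|
|black of        |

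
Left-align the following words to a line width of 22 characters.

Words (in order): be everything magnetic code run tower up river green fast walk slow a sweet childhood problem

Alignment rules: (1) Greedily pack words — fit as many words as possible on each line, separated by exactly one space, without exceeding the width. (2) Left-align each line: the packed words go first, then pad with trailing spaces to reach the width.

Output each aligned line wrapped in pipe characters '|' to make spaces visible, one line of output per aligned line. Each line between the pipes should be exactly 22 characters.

Answer: |be everything magnetic|
|code run tower up     |
|river green fast walk |
|slow a sweet childhood|
|problem               |

Derivation:
Line 1: ['be', 'everything', 'magnetic'] (min_width=22, slack=0)
Line 2: ['code', 'run', 'tower', 'up'] (min_width=17, slack=5)
Line 3: ['river', 'green', 'fast', 'walk'] (min_width=21, slack=1)
Line 4: ['slow', 'a', 'sweet', 'childhood'] (min_width=22, slack=0)
Line 5: ['problem'] (min_width=7, slack=15)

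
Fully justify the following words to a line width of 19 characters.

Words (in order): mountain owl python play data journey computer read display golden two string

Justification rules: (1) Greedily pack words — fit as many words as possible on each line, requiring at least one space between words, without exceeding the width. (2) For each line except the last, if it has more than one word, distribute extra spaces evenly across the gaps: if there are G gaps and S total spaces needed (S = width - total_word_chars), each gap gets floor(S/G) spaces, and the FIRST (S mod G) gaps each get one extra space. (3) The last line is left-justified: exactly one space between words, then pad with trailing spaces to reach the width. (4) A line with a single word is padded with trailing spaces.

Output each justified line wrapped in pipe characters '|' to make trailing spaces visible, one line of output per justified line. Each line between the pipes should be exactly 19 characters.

Answer: |mountain owl python|
|play  data  journey|
|computer       read|
|display  golden two|
|string             |

Derivation:
Line 1: ['mountain', 'owl', 'python'] (min_width=19, slack=0)
Line 2: ['play', 'data', 'journey'] (min_width=17, slack=2)
Line 3: ['computer', 'read'] (min_width=13, slack=6)
Line 4: ['display', 'golden', 'two'] (min_width=18, slack=1)
Line 5: ['string'] (min_width=6, slack=13)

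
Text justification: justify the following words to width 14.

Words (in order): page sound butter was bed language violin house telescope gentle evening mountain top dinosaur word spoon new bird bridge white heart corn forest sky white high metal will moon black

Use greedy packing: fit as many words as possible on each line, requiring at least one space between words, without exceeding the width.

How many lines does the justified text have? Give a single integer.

Answer: 15

Derivation:
Line 1: ['page', 'sound'] (min_width=10, slack=4)
Line 2: ['butter', 'was', 'bed'] (min_width=14, slack=0)
Line 3: ['language'] (min_width=8, slack=6)
Line 4: ['violin', 'house'] (min_width=12, slack=2)
Line 5: ['telescope'] (min_width=9, slack=5)
Line 6: ['gentle', 'evening'] (min_width=14, slack=0)
Line 7: ['mountain', 'top'] (min_width=12, slack=2)
Line 8: ['dinosaur', 'word'] (min_width=13, slack=1)
Line 9: ['spoon', 'new', 'bird'] (min_width=14, slack=0)
Line 10: ['bridge', 'white'] (min_width=12, slack=2)
Line 11: ['heart', 'corn'] (min_width=10, slack=4)
Line 12: ['forest', 'sky'] (min_width=10, slack=4)
Line 13: ['white', 'high'] (min_width=10, slack=4)
Line 14: ['metal', 'will'] (min_width=10, slack=4)
Line 15: ['moon', 'black'] (min_width=10, slack=4)
Total lines: 15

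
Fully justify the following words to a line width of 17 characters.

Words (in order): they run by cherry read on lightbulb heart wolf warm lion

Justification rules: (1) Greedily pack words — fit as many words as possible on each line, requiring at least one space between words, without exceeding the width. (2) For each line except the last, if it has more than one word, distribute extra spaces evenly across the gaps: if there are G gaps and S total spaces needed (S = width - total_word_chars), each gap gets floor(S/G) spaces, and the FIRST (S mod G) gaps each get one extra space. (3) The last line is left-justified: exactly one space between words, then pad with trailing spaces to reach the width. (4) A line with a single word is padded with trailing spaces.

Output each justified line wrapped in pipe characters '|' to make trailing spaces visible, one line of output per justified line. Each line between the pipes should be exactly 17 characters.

Line 1: ['they', 'run', 'by'] (min_width=11, slack=6)
Line 2: ['cherry', 'read', 'on'] (min_width=14, slack=3)
Line 3: ['lightbulb', 'heart'] (min_width=15, slack=2)
Line 4: ['wolf', 'warm', 'lion'] (min_width=14, slack=3)

Answer: |they    run    by|
|cherry   read  on|
|lightbulb   heart|
|wolf warm lion   |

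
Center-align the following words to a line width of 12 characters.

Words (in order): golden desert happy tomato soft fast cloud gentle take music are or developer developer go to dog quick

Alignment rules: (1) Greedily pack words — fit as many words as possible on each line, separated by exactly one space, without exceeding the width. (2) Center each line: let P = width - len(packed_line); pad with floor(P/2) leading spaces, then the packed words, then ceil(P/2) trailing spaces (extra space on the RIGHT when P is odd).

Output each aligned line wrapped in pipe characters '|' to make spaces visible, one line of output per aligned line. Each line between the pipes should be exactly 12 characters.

Answer: |   golden   |
|desert happy|
|tomato soft |
| fast cloud |
|gentle take |
|music are or|
| developer  |
|developer go|
|to dog quick|

Derivation:
Line 1: ['golden'] (min_width=6, slack=6)
Line 2: ['desert', 'happy'] (min_width=12, slack=0)
Line 3: ['tomato', 'soft'] (min_width=11, slack=1)
Line 4: ['fast', 'cloud'] (min_width=10, slack=2)
Line 5: ['gentle', 'take'] (min_width=11, slack=1)
Line 6: ['music', 'are', 'or'] (min_width=12, slack=0)
Line 7: ['developer'] (min_width=9, slack=3)
Line 8: ['developer', 'go'] (min_width=12, slack=0)
Line 9: ['to', 'dog', 'quick'] (min_width=12, slack=0)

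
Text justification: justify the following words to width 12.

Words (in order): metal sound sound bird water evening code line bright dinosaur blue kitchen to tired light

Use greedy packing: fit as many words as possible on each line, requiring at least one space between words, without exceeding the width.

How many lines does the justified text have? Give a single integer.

Line 1: ['metal', 'sound'] (min_width=11, slack=1)
Line 2: ['sound', 'bird'] (min_width=10, slack=2)
Line 3: ['water'] (min_width=5, slack=7)
Line 4: ['evening', 'code'] (min_width=12, slack=0)
Line 5: ['line', 'bright'] (min_width=11, slack=1)
Line 6: ['dinosaur'] (min_width=8, slack=4)
Line 7: ['blue', 'kitchen'] (min_width=12, slack=0)
Line 8: ['to', 'tired'] (min_width=8, slack=4)
Line 9: ['light'] (min_width=5, slack=7)
Total lines: 9

Answer: 9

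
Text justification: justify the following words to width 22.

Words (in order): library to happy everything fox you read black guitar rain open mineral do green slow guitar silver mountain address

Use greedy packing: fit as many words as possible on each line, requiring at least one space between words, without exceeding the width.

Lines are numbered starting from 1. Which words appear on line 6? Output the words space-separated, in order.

Line 1: ['library', 'to', 'happy'] (min_width=16, slack=6)
Line 2: ['everything', 'fox', 'you'] (min_width=18, slack=4)
Line 3: ['read', 'black', 'guitar', 'rain'] (min_width=22, slack=0)
Line 4: ['open', 'mineral', 'do', 'green'] (min_width=21, slack=1)
Line 5: ['slow', 'guitar', 'silver'] (min_width=18, slack=4)
Line 6: ['mountain', 'address'] (min_width=16, slack=6)

Answer: mountain address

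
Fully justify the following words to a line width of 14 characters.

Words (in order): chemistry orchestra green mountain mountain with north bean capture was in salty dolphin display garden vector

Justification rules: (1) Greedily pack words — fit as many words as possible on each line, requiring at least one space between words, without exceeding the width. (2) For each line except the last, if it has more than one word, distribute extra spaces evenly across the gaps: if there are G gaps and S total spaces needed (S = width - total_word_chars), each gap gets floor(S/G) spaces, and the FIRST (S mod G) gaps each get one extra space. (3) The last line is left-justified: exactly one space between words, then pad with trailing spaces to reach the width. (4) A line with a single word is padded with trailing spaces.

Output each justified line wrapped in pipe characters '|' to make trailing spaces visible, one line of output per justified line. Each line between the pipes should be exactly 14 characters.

Answer: |chemistry     |
|orchestra     |
|green mountain|
|mountain  with|
|north     bean|
|capture was in|
|salty  dolphin|
|display garden|
|vector        |

Derivation:
Line 1: ['chemistry'] (min_width=9, slack=5)
Line 2: ['orchestra'] (min_width=9, slack=5)
Line 3: ['green', 'mountain'] (min_width=14, slack=0)
Line 4: ['mountain', 'with'] (min_width=13, slack=1)
Line 5: ['north', 'bean'] (min_width=10, slack=4)
Line 6: ['capture', 'was', 'in'] (min_width=14, slack=0)
Line 7: ['salty', 'dolphin'] (min_width=13, slack=1)
Line 8: ['display', 'garden'] (min_width=14, slack=0)
Line 9: ['vector'] (min_width=6, slack=8)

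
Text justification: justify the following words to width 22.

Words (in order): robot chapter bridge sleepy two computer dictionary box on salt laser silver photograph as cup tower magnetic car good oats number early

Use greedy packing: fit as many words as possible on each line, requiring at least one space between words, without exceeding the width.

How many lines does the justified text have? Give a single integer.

Answer: 7

Derivation:
Line 1: ['robot', 'chapter', 'bridge'] (min_width=20, slack=2)
Line 2: ['sleepy', 'two', 'computer'] (min_width=19, slack=3)
Line 3: ['dictionary', 'box', 'on', 'salt'] (min_width=22, slack=0)
Line 4: ['laser', 'silver'] (min_width=12, slack=10)
Line 5: ['photograph', 'as', 'cup'] (min_width=17, slack=5)
Line 6: ['tower', 'magnetic', 'car'] (min_width=18, slack=4)
Line 7: ['good', 'oats', 'number', 'early'] (min_width=22, slack=0)
Total lines: 7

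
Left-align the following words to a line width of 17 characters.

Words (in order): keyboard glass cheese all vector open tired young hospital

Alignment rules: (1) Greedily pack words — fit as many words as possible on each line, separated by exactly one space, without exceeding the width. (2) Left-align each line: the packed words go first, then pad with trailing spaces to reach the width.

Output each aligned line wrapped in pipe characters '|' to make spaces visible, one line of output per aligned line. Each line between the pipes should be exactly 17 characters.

Answer: |keyboard glass   |
|cheese all vector|
|open tired young |
|hospital         |

Derivation:
Line 1: ['keyboard', 'glass'] (min_width=14, slack=3)
Line 2: ['cheese', 'all', 'vector'] (min_width=17, slack=0)
Line 3: ['open', 'tired', 'young'] (min_width=16, slack=1)
Line 4: ['hospital'] (min_width=8, slack=9)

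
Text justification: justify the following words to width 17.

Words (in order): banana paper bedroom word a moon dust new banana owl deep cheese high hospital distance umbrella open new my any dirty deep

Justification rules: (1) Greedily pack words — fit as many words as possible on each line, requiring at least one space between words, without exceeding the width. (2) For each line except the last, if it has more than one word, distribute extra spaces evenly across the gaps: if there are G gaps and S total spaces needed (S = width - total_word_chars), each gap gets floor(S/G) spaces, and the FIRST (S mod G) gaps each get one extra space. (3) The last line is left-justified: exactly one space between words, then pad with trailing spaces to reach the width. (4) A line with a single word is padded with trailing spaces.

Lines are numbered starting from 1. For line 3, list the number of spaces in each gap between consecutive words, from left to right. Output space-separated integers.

Answer: 3 3

Derivation:
Line 1: ['banana', 'paper'] (min_width=12, slack=5)
Line 2: ['bedroom', 'word', 'a'] (min_width=14, slack=3)
Line 3: ['moon', 'dust', 'new'] (min_width=13, slack=4)
Line 4: ['banana', 'owl', 'deep'] (min_width=15, slack=2)
Line 5: ['cheese', 'high'] (min_width=11, slack=6)
Line 6: ['hospital', 'distance'] (min_width=17, slack=0)
Line 7: ['umbrella', 'open', 'new'] (min_width=17, slack=0)
Line 8: ['my', 'any', 'dirty', 'deep'] (min_width=17, slack=0)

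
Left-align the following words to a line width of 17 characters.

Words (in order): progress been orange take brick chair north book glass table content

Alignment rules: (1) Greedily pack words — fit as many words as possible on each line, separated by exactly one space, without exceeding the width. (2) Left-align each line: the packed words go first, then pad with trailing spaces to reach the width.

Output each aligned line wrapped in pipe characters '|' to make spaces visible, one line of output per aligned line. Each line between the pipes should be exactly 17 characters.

Line 1: ['progress', 'been'] (min_width=13, slack=4)
Line 2: ['orange', 'take', 'brick'] (min_width=17, slack=0)
Line 3: ['chair', 'north', 'book'] (min_width=16, slack=1)
Line 4: ['glass', 'table'] (min_width=11, slack=6)
Line 5: ['content'] (min_width=7, slack=10)

Answer: |progress been    |
|orange take brick|
|chair north book |
|glass table      |
|content          |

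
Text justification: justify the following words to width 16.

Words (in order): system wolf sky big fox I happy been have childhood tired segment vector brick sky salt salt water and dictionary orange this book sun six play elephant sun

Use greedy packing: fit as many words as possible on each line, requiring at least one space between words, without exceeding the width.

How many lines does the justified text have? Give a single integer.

Line 1: ['system', 'wolf', 'sky'] (min_width=15, slack=1)
Line 2: ['big', 'fox', 'I', 'happy'] (min_width=15, slack=1)
Line 3: ['been', 'have'] (min_width=9, slack=7)
Line 4: ['childhood', 'tired'] (min_width=15, slack=1)
Line 5: ['segment', 'vector'] (min_width=14, slack=2)
Line 6: ['brick', 'sky', 'salt'] (min_width=14, slack=2)
Line 7: ['salt', 'water', 'and'] (min_width=14, slack=2)
Line 8: ['dictionary'] (min_width=10, slack=6)
Line 9: ['orange', 'this', 'book'] (min_width=16, slack=0)
Line 10: ['sun', 'six', 'play'] (min_width=12, slack=4)
Line 11: ['elephant', 'sun'] (min_width=12, slack=4)
Total lines: 11

Answer: 11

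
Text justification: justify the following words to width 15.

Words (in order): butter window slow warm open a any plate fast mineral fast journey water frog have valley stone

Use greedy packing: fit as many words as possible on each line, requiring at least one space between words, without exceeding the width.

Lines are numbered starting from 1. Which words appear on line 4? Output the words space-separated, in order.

Answer: fast mineral

Derivation:
Line 1: ['butter', 'window'] (min_width=13, slack=2)
Line 2: ['slow', 'warm', 'open'] (min_width=14, slack=1)
Line 3: ['a', 'any', 'plate'] (min_width=11, slack=4)
Line 4: ['fast', 'mineral'] (min_width=12, slack=3)
Line 5: ['fast', 'journey'] (min_width=12, slack=3)
Line 6: ['water', 'frog', 'have'] (min_width=15, slack=0)
Line 7: ['valley', 'stone'] (min_width=12, slack=3)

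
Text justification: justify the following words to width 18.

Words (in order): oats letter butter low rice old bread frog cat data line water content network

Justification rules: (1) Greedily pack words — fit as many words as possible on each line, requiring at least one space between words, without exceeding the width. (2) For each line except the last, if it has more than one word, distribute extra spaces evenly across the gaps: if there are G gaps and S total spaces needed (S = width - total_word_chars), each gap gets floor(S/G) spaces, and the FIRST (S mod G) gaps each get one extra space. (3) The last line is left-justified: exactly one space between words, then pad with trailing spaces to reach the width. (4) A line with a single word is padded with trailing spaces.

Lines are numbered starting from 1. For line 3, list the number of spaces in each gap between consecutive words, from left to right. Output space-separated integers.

Line 1: ['oats', 'letter', 'butter'] (min_width=18, slack=0)
Line 2: ['low', 'rice', 'old', 'bread'] (min_width=18, slack=0)
Line 3: ['frog', 'cat', 'data', 'line'] (min_width=18, slack=0)
Line 4: ['water', 'content'] (min_width=13, slack=5)
Line 5: ['network'] (min_width=7, slack=11)

Answer: 1 1 1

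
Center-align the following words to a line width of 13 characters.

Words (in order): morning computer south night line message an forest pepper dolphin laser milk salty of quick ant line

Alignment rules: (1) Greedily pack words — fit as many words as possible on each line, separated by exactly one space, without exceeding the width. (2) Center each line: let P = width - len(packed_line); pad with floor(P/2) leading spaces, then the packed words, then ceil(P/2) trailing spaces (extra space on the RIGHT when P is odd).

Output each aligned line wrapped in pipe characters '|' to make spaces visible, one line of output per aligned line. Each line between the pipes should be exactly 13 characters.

Line 1: ['morning'] (min_width=7, slack=6)
Line 2: ['computer'] (min_width=8, slack=5)
Line 3: ['south', 'night'] (min_width=11, slack=2)
Line 4: ['line', 'message'] (min_width=12, slack=1)
Line 5: ['an', 'forest'] (min_width=9, slack=4)
Line 6: ['pepper'] (min_width=6, slack=7)
Line 7: ['dolphin', 'laser'] (min_width=13, slack=0)
Line 8: ['milk', 'salty', 'of'] (min_width=13, slack=0)
Line 9: ['quick', 'ant'] (min_width=9, slack=4)
Line 10: ['line'] (min_width=4, slack=9)

Answer: |   morning   |
|  computer   |
| south night |
|line message |
|  an forest  |
|   pepper    |
|dolphin laser|
|milk salty of|
|  quick ant  |
|    line     |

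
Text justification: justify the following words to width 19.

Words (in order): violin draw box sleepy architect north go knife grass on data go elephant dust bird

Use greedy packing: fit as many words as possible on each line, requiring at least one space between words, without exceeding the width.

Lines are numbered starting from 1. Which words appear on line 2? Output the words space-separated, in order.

Answer: sleepy architect

Derivation:
Line 1: ['violin', 'draw', 'box'] (min_width=15, slack=4)
Line 2: ['sleepy', 'architect'] (min_width=16, slack=3)
Line 3: ['north', 'go', 'knife'] (min_width=14, slack=5)
Line 4: ['grass', 'on', 'data', 'go'] (min_width=16, slack=3)
Line 5: ['elephant', 'dust', 'bird'] (min_width=18, slack=1)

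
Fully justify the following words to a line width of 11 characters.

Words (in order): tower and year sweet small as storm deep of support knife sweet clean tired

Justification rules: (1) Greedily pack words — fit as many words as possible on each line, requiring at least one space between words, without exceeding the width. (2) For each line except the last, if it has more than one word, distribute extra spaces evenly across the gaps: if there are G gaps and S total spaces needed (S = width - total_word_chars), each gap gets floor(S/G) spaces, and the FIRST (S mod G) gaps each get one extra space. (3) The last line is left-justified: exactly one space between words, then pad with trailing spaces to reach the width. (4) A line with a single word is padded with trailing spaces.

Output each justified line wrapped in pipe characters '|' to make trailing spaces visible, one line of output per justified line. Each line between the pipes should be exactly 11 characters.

Line 1: ['tower', 'and'] (min_width=9, slack=2)
Line 2: ['year', 'sweet'] (min_width=10, slack=1)
Line 3: ['small', 'as'] (min_width=8, slack=3)
Line 4: ['storm', 'deep'] (min_width=10, slack=1)
Line 5: ['of', 'support'] (min_width=10, slack=1)
Line 6: ['knife', 'sweet'] (min_width=11, slack=0)
Line 7: ['clean', 'tired'] (min_width=11, slack=0)

Answer: |tower   and|
|year  sweet|
|small    as|
|storm  deep|
|of  support|
|knife sweet|
|clean tired|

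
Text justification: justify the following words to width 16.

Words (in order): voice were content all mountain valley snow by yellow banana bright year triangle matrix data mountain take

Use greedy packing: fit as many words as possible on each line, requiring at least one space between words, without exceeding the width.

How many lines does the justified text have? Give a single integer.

Line 1: ['voice', 'were'] (min_width=10, slack=6)
Line 2: ['content', 'all'] (min_width=11, slack=5)
Line 3: ['mountain', 'valley'] (min_width=15, slack=1)
Line 4: ['snow', 'by', 'yellow'] (min_width=14, slack=2)
Line 5: ['banana', 'bright'] (min_width=13, slack=3)
Line 6: ['year', 'triangle'] (min_width=13, slack=3)
Line 7: ['matrix', 'data'] (min_width=11, slack=5)
Line 8: ['mountain', 'take'] (min_width=13, slack=3)
Total lines: 8

Answer: 8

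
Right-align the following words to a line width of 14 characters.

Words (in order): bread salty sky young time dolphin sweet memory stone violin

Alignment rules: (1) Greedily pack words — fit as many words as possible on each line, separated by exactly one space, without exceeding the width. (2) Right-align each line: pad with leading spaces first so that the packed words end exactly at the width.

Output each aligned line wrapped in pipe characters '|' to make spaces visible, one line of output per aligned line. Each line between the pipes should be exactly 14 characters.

Line 1: ['bread', 'salty'] (min_width=11, slack=3)
Line 2: ['sky', 'young', 'time'] (min_width=14, slack=0)
Line 3: ['dolphin', 'sweet'] (min_width=13, slack=1)
Line 4: ['memory', 'stone'] (min_width=12, slack=2)
Line 5: ['violin'] (min_width=6, slack=8)

Answer: |   bread salty|
|sky young time|
| dolphin sweet|
|  memory stone|
|        violin|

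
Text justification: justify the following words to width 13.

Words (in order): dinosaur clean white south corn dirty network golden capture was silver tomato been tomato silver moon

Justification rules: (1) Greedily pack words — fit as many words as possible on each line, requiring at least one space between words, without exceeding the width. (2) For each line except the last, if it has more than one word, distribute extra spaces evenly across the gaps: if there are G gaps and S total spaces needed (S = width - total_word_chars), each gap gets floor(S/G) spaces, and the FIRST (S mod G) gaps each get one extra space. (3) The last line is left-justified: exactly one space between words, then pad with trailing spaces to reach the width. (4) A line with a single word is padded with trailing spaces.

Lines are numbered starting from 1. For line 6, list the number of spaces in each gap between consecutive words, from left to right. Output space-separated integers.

Line 1: ['dinosaur'] (min_width=8, slack=5)
Line 2: ['clean', 'white'] (min_width=11, slack=2)
Line 3: ['south', 'corn'] (min_width=10, slack=3)
Line 4: ['dirty', 'network'] (min_width=13, slack=0)
Line 5: ['golden'] (min_width=6, slack=7)
Line 6: ['capture', 'was'] (min_width=11, slack=2)
Line 7: ['silver', 'tomato'] (min_width=13, slack=0)
Line 8: ['been', 'tomato'] (min_width=11, slack=2)
Line 9: ['silver', 'moon'] (min_width=11, slack=2)

Answer: 3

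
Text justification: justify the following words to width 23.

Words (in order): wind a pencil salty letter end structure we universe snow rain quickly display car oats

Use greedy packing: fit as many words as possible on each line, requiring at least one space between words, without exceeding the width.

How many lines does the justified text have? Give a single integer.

Line 1: ['wind', 'a', 'pencil', 'salty'] (min_width=19, slack=4)
Line 2: ['letter', 'end', 'structure', 'we'] (min_width=23, slack=0)
Line 3: ['universe', 'snow', 'rain'] (min_width=18, slack=5)
Line 4: ['quickly', 'display', 'car'] (min_width=19, slack=4)
Line 5: ['oats'] (min_width=4, slack=19)
Total lines: 5

Answer: 5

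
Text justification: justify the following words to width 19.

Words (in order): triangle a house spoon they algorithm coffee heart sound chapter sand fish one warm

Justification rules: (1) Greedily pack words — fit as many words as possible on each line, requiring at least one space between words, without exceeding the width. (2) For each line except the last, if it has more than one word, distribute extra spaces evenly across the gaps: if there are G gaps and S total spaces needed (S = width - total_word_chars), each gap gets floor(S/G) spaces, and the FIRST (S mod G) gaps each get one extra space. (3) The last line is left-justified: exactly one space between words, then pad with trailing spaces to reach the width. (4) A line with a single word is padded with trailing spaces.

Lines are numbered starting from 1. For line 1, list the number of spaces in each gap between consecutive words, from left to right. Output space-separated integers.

Answer: 3 2

Derivation:
Line 1: ['triangle', 'a', 'house'] (min_width=16, slack=3)
Line 2: ['spoon', 'they'] (min_width=10, slack=9)
Line 3: ['algorithm', 'coffee'] (min_width=16, slack=3)
Line 4: ['heart', 'sound', 'chapter'] (min_width=19, slack=0)
Line 5: ['sand', 'fish', 'one', 'warm'] (min_width=18, slack=1)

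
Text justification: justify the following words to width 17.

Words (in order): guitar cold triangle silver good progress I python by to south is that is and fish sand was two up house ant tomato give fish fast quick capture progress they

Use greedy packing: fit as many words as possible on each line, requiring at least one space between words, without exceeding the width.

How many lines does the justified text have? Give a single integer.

Line 1: ['guitar', 'cold'] (min_width=11, slack=6)
Line 2: ['triangle', 'silver'] (min_width=15, slack=2)
Line 3: ['good', 'progress', 'I'] (min_width=15, slack=2)
Line 4: ['python', 'by', 'to'] (min_width=12, slack=5)
Line 5: ['south', 'is', 'that', 'is'] (min_width=16, slack=1)
Line 6: ['and', 'fish', 'sand', 'was'] (min_width=17, slack=0)
Line 7: ['two', 'up', 'house', 'ant'] (min_width=16, slack=1)
Line 8: ['tomato', 'give', 'fish'] (min_width=16, slack=1)
Line 9: ['fast', 'quick'] (min_width=10, slack=7)
Line 10: ['capture', 'progress'] (min_width=16, slack=1)
Line 11: ['they'] (min_width=4, slack=13)
Total lines: 11

Answer: 11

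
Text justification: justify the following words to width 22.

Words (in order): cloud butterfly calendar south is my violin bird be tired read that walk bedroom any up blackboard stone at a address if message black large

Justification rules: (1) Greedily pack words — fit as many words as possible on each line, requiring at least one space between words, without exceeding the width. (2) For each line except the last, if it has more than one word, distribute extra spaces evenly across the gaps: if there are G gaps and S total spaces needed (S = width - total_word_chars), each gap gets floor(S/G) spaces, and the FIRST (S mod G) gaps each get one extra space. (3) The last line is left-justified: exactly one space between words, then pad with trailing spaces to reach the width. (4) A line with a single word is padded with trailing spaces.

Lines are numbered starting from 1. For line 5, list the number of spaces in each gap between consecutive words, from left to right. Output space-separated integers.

Answer: 4 3

Derivation:
Line 1: ['cloud', 'butterfly'] (min_width=15, slack=7)
Line 2: ['calendar', 'south', 'is', 'my'] (min_width=20, slack=2)
Line 3: ['violin', 'bird', 'be', 'tired'] (min_width=20, slack=2)
Line 4: ['read', 'that', 'walk', 'bedroom'] (min_width=22, slack=0)
Line 5: ['any', 'up', 'blackboard'] (min_width=17, slack=5)
Line 6: ['stone', 'at', 'a', 'address', 'if'] (min_width=21, slack=1)
Line 7: ['message', 'black', 'large'] (min_width=19, slack=3)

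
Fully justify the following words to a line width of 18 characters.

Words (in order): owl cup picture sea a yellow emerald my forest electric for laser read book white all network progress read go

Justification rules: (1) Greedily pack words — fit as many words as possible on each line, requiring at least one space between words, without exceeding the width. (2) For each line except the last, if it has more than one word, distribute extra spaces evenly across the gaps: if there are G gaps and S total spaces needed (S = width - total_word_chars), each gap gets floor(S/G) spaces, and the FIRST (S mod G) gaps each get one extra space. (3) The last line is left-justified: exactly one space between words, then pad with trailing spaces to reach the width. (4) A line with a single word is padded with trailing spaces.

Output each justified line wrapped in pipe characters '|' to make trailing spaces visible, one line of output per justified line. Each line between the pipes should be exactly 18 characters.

Line 1: ['owl', 'cup', 'picture'] (min_width=15, slack=3)
Line 2: ['sea', 'a', 'yellow'] (min_width=12, slack=6)
Line 3: ['emerald', 'my', 'forest'] (min_width=17, slack=1)
Line 4: ['electric', 'for', 'laser'] (min_width=18, slack=0)
Line 5: ['read', 'book', 'white'] (min_width=15, slack=3)
Line 6: ['all', 'network'] (min_width=11, slack=7)
Line 7: ['progress', 'read', 'go'] (min_width=16, slack=2)

Answer: |owl   cup  picture|
|sea    a    yellow|
|emerald  my forest|
|electric for laser|
|read   book  white|
|all        network|
|progress read go  |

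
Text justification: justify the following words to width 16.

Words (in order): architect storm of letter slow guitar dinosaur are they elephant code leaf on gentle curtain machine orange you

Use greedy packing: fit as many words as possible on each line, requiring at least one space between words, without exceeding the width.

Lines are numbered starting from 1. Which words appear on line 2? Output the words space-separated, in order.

Line 1: ['architect', 'storm'] (min_width=15, slack=1)
Line 2: ['of', 'letter', 'slow'] (min_width=14, slack=2)
Line 3: ['guitar', 'dinosaur'] (min_width=15, slack=1)
Line 4: ['are', 'they'] (min_width=8, slack=8)
Line 5: ['elephant', 'code'] (min_width=13, slack=3)
Line 6: ['leaf', 'on', 'gentle'] (min_width=14, slack=2)
Line 7: ['curtain', 'machine'] (min_width=15, slack=1)
Line 8: ['orange', 'you'] (min_width=10, slack=6)

Answer: of letter slow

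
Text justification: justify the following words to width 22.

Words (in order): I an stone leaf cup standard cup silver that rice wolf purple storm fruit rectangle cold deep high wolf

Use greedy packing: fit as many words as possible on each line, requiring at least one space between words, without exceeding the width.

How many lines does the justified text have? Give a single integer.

Line 1: ['I', 'an', 'stone', 'leaf', 'cup'] (min_width=19, slack=3)
Line 2: ['standard', 'cup', 'silver'] (min_width=19, slack=3)
Line 3: ['that', 'rice', 'wolf', 'purple'] (min_width=21, slack=1)
Line 4: ['storm', 'fruit', 'rectangle'] (min_width=21, slack=1)
Line 5: ['cold', 'deep', 'high', 'wolf'] (min_width=19, slack=3)
Total lines: 5

Answer: 5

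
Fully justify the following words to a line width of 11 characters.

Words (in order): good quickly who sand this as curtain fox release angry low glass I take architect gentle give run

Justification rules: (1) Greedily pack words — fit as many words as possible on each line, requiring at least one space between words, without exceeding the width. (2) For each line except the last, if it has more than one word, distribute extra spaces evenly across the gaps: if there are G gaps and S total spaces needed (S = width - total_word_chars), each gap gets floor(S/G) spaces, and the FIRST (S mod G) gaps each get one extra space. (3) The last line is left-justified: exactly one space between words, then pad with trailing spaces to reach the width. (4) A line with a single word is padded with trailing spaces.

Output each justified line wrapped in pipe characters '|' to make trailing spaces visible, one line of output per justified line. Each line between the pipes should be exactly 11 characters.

Line 1: ['good'] (min_width=4, slack=7)
Line 2: ['quickly', 'who'] (min_width=11, slack=0)
Line 3: ['sand', 'this'] (min_width=9, slack=2)
Line 4: ['as', 'curtain'] (min_width=10, slack=1)
Line 5: ['fox', 'release'] (min_width=11, slack=0)
Line 6: ['angry', 'low'] (min_width=9, slack=2)
Line 7: ['glass', 'I'] (min_width=7, slack=4)
Line 8: ['take'] (min_width=4, slack=7)
Line 9: ['architect'] (min_width=9, slack=2)
Line 10: ['gentle', 'give'] (min_width=11, slack=0)
Line 11: ['run'] (min_width=3, slack=8)

Answer: |good       |
|quickly who|
|sand   this|
|as  curtain|
|fox release|
|angry   low|
|glass     I|
|take       |
|architect  |
|gentle give|
|run        |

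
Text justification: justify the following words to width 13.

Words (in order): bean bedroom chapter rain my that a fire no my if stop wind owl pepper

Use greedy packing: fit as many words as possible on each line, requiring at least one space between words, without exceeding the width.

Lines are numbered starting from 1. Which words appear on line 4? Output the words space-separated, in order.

Line 1: ['bean', 'bedroom'] (min_width=12, slack=1)
Line 2: ['chapter', 'rain'] (min_width=12, slack=1)
Line 3: ['my', 'that', 'a'] (min_width=9, slack=4)
Line 4: ['fire', 'no', 'my', 'if'] (min_width=13, slack=0)
Line 5: ['stop', 'wind', 'owl'] (min_width=13, slack=0)
Line 6: ['pepper'] (min_width=6, slack=7)

Answer: fire no my if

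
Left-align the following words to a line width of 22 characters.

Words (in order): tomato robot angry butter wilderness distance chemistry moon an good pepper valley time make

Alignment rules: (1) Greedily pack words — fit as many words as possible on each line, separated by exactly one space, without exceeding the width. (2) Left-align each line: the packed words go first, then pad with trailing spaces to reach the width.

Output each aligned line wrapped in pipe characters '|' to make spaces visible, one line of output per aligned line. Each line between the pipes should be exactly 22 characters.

Line 1: ['tomato', 'robot', 'angry'] (min_width=18, slack=4)
Line 2: ['butter', 'wilderness'] (min_width=17, slack=5)
Line 3: ['distance', 'chemistry'] (min_width=18, slack=4)
Line 4: ['moon', 'an', 'good', 'pepper'] (min_width=19, slack=3)
Line 5: ['valley', 'time', 'make'] (min_width=16, slack=6)

Answer: |tomato robot angry    |
|butter wilderness     |
|distance chemistry    |
|moon an good pepper   |
|valley time make      |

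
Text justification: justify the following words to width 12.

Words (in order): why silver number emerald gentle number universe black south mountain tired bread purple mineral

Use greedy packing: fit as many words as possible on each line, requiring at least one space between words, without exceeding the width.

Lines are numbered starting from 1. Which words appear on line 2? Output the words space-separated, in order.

Answer: number

Derivation:
Line 1: ['why', 'silver'] (min_width=10, slack=2)
Line 2: ['number'] (min_width=6, slack=6)
Line 3: ['emerald'] (min_width=7, slack=5)
Line 4: ['gentle'] (min_width=6, slack=6)
Line 5: ['number'] (min_width=6, slack=6)
Line 6: ['universe'] (min_width=8, slack=4)
Line 7: ['black', 'south'] (min_width=11, slack=1)
Line 8: ['mountain'] (min_width=8, slack=4)
Line 9: ['tired', 'bread'] (min_width=11, slack=1)
Line 10: ['purple'] (min_width=6, slack=6)
Line 11: ['mineral'] (min_width=7, slack=5)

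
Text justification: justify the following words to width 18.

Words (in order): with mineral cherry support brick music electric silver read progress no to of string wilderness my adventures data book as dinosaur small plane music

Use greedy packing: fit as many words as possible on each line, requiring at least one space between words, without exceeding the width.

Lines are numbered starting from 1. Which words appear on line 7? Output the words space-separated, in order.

Line 1: ['with', 'mineral'] (min_width=12, slack=6)
Line 2: ['cherry', 'support'] (min_width=14, slack=4)
Line 3: ['brick', 'music'] (min_width=11, slack=7)
Line 4: ['electric', 'silver'] (min_width=15, slack=3)
Line 5: ['read', 'progress', 'no'] (min_width=16, slack=2)
Line 6: ['to', 'of', 'string'] (min_width=12, slack=6)
Line 7: ['wilderness', 'my'] (min_width=13, slack=5)
Line 8: ['adventures', 'data'] (min_width=15, slack=3)
Line 9: ['book', 'as', 'dinosaur'] (min_width=16, slack=2)
Line 10: ['small', 'plane', 'music'] (min_width=17, slack=1)

Answer: wilderness my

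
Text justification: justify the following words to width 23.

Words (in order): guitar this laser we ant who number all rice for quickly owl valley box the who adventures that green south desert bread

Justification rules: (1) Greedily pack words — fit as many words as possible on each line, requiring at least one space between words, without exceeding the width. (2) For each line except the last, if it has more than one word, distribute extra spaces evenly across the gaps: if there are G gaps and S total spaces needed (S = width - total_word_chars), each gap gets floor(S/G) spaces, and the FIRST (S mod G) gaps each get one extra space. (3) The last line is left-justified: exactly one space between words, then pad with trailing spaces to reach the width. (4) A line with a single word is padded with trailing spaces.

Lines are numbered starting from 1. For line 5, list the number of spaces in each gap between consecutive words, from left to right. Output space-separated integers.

Line 1: ['guitar', 'this', 'laser', 'we'] (min_width=20, slack=3)
Line 2: ['ant', 'who', 'number', 'all', 'rice'] (min_width=23, slack=0)
Line 3: ['for', 'quickly', 'owl', 'valley'] (min_width=22, slack=1)
Line 4: ['box', 'the', 'who', 'adventures'] (min_width=22, slack=1)
Line 5: ['that', 'green', 'south', 'desert'] (min_width=23, slack=0)
Line 6: ['bread'] (min_width=5, slack=18)

Answer: 1 1 1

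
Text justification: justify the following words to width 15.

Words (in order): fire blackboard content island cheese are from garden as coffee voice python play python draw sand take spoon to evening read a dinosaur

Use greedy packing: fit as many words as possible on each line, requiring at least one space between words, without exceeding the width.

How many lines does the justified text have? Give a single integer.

Line 1: ['fire', 'blackboard'] (min_width=15, slack=0)
Line 2: ['content', 'island'] (min_width=14, slack=1)
Line 3: ['cheese', 'are', 'from'] (min_width=15, slack=0)
Line 4: ['garden', 'as'] (min_width=9, slack=6)
Line 5: ['coffee', 'voice'] (min_width=12, slack=3)
Line 6: ['python', 'play'] (min_width=11, slack=4)
Line 7: ['python', 'draw'] (min_width=11, slack=4)
Line 8: ['sand', 'take', 'spoon'] (min_width=15, slack=0)
Line 9: ['to', 'evening', 'read'] (min_width=15, slack=0)
Line 10: ['a', 'dinosaur'] (min_width=10, slack=5)
Total lines: 10

Answer: 10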